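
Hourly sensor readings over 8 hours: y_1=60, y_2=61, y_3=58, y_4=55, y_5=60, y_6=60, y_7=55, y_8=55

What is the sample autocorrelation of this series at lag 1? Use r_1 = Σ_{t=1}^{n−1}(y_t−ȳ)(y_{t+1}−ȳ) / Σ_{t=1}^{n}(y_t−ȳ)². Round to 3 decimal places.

0.146

Mean ȳ = (60 + 61 + 58 + 55 + 60 + 60 + 55 + 55)/8 = 58.0000
Numerator Σ_{t=1}^{7}(y_t−ȳ)(y_{t+1}−ȳ) = 7.0000
Denominator Σ(y_t−ȳ)² = 48.0000
r_1 = 7.0000 / 48.0000 = 0.146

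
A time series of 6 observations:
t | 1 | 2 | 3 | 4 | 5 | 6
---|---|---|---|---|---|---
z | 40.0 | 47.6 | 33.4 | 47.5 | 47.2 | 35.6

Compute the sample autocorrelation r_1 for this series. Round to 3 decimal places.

-0.532

Mean z̄ = (40.0 + 47.6 + 33.4 + 47.5 + 47.2 + 35.6)/6 = 41.8833
Deviations from mean: -1.8833, 5.7167, -8.4833, 5.6167, 5.3167, -6.2833
Numerator Σ_{t=1}^{5}(z_t−z̄)(z_{t+1}−z̄) = -110.4553
Denominator Σ(z_t−z̄)² = 207.4883
r_1 = -110.4553 / 207.4883 = -0.532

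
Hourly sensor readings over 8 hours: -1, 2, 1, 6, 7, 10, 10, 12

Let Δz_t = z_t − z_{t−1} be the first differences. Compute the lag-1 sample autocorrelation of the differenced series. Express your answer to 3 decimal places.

-0.736

First differences Δz: 3, -1, 5, 1, 3, 0, 2
Mean of differences = 1.8571
Numerator Σ(Δz_t−Δz̄)(Δz_{t+1}−Δz̄) = -18.3061
Denominator Σ(Δz_t−Δz̄)² = 24.8571
r_1(Δz) = -18.3061 / 24.8571 = -0.736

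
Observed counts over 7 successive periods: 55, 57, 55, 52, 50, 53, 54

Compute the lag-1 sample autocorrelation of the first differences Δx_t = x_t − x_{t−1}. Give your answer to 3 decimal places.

0.140

First differences Δx: 2, -2, -3, -2, 3, 1
Mean of differences = -0.1667
Numerator Σ(Δx_t−Δx̄)(Δx_{t+1}−Δx̄) = 4.3056
Denominator Σ(Δx_t−Δx̄)² = 30.8333
r_1(Δx) = 4.3056 / 30.8333 = 0.140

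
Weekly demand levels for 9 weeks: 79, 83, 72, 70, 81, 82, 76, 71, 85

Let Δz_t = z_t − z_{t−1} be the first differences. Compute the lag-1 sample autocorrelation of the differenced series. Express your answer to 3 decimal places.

-0.137

First differences Δz: 4, -11, -2, 11, 1, -6, -5, 14
Mean of differences = 0.7500
Numerator Σ(Δz_t−Δz̄)(Δz_{t+1}−Δz̄) = -70.5625
Denominator Σ(Δz_t−Δz̄)² = 515.5000
r_1(Δz) = -70.5625 / 515.5000 = -0.137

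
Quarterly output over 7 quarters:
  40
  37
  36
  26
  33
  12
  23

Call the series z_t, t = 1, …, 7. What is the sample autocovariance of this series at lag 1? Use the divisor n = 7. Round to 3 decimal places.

20.749

Mean z̄ = (40 + 37 + 36 + 26 + 33 + 12 + 23)/7 = 29.5714
Σ_{t=1}^{6}(z_t−z̄)(z_{t+1}−z̄) = 145.2449
γ_1 = 145.2449 / 7 = 20.749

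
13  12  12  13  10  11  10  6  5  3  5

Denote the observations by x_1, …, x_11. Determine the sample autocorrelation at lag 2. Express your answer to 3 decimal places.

0.449

Mean x̄ = (13 + 12 + 12 + 13 + 10 + 11 + 10 + 6 + 5 + 3 + 5)/11 = 9.0909
Numerator Σ_{t=1}^{9}(x_t−x̄)(x_{t+2}−x̄) = 59.6198
Denominator Σ(x_t−x̄)² = 132.9091
r_2 = 59.6198 / 132.9091 = 0.449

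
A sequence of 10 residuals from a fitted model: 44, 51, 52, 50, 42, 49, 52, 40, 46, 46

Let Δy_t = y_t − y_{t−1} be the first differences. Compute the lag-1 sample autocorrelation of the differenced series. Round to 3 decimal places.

First differences Δy: 7, 1, -2, -8, 7, 3, -12, 6, 0
Mean of differences = 0.2222
Numerator Σ(Δy_t−Δȳ)(Δy_{t+1}−Δȳ) = -120.9383
Denominator Σ(Δy_t−Δȳ)² = 355.5556
r_1(Δy) = -120.9383 / 355.5556 = -0.340

-0.340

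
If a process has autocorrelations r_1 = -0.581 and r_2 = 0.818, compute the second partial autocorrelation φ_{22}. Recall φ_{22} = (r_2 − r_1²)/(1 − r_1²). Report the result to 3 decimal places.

φ_{22} = (r_2 − r_1²) / (1 − r_1²)
r_1² = (-0.581)² = 0.337561
Numerator = 0.818 − 0.3376 = 0.4804; denominator = 1 − 0.3376 = 0.6624
φ_{22} = 0.4804 / 0.6624 = 0.725

0.725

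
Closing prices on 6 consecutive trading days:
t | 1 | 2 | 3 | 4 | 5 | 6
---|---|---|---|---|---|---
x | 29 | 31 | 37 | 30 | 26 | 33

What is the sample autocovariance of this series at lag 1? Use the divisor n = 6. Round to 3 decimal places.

-1.833

Mean x̄ = (29 + 31 + 37 + 30 + 26 + 33)/6 = 31.0000
Σ_{t=1}^{5}(x_t−x̄)(x_{t+1}−x̄) = -11.0000
γ_1 = -11.0000 / 6 = -1.833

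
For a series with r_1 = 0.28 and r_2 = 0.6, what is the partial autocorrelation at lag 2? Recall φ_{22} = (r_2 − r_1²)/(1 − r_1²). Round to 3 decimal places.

0.566

φ_{22} = (r_2 − r_1²) / (1 − r_1²)
r_1² = (0.28)² = 0.0784
Numerator = 0.6 − 0.0784 = 0.5216; denominator = 1 − 0.0784 = 0.9216
φ_{22} = 0.5216 / 0.9216 = 0.566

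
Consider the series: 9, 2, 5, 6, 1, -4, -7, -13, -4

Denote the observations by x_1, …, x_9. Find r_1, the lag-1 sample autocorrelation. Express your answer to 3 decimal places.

Mean x̄ = (9 + 2 + 5 + 6 + 1 − 4 − 7 − 13 − 4)/9 = -0.5556
Numerator Σ_{t=1}^{8}(x_t−x̄)(x_{t+1}−x̄) = 225.1358
Denominator Σ(x_t−x̄)² = 394.2222
r_1 = 225.1358 / 394.2222 = 0.571

0.571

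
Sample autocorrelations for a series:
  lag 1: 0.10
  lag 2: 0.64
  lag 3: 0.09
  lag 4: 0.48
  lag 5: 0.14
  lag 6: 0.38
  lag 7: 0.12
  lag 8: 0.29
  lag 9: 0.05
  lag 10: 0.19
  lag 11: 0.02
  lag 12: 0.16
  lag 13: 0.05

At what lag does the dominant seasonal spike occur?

2

The largest autocorrelation is r_2 = 0.64, with weaker echoes at lags 4 (0.48), 6 (0.38), 8 (0.29), 10 (0.19) and 12 (0.16); the remaining lags stay at or below 0.14.
The dominant spike at lag 2 indicates a seasonal period of 2.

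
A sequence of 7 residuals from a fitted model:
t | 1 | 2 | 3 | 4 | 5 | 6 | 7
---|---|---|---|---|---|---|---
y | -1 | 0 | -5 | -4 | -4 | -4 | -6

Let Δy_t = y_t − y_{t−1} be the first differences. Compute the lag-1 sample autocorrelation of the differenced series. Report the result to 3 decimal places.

-0.523

First differences Δy: 1, -5, 1, 0, 0, -2
Mean of differences = -0.8333
Numerator Σ(Δy_t−Δȳ)(Δy_{t+1}−Δȳ) = -14.0278
Denominator Σ(Δy_t−Δȳ)² = 26.8333
r_1(Δy) = -14.0278 / 26.8333 = -0.523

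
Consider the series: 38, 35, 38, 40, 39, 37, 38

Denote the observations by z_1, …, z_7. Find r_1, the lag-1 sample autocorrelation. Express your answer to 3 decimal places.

0.056

Mean z̄ = (38 + 35 + 38 + 40 + 39 + 37 + 38)/7 = 37.8571
Deviations from mean: 0.1429, -2.8571, 0.1429, 2.1429, 1.1429, -0.8571, 0.1429
Numerator Σ_{t=1}^{6}(z_t−z̄)(z_{t+1}−z̄) = 0.8367
Denominator Σ(z_t−z̄)² = 14.8571
r_1 = 0.8367 / 14.8571 = 0.056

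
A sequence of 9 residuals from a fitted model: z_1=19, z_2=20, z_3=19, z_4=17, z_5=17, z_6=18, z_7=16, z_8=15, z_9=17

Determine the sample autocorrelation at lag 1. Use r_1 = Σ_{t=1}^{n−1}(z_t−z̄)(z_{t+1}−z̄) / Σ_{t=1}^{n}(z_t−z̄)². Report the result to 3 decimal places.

Mean z̄ = (19 + 20 + 19 + 17 + 17 + 18 + 16 + 15 + 17)/9 = 17.5556
Numerator Σ_{t=1}^{8}(z_t−z̄)(z_{t+1}−z̄) = 11.0247
Denominator Σ(z_t−z̄)² = 20.2222
r_1 = 11.0247 / 20.2222 = 0.545

0.545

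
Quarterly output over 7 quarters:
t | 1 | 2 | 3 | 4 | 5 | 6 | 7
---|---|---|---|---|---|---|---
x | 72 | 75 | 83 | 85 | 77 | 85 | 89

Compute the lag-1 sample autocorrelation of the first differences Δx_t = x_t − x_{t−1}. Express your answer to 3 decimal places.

First differences Δx: 3, 8, 2, -8, 8, 4
Mean of differences = 2.8333
Numerator Σ(Δx_t−Δx̄)(Δx_{t+1}−Δx̄) = -44.3611
Denominator Σ(Δx_t−Δx̄)² = 172.8333
r_1(Δx) = -44.3611 / 172.8333 = -0.257

-0.257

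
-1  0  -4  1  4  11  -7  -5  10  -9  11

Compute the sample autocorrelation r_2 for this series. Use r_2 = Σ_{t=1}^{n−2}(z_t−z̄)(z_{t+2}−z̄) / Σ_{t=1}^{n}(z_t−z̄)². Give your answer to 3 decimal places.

-0.021

Mean z̄ = (-1 + 0 − 4 + 1 + 4 + 11 − 7 − 5 + 10 − 9 + 11)/11 = 1.0000
Numerator Σ_{t=1}^{9}(z_t−z̄)(z_{t+2}−z̄) = -11.0000
Denominator Σ(z_t−z̄)² = 520.0000
r_2 = -11.0000 / 520.0000 = -0.021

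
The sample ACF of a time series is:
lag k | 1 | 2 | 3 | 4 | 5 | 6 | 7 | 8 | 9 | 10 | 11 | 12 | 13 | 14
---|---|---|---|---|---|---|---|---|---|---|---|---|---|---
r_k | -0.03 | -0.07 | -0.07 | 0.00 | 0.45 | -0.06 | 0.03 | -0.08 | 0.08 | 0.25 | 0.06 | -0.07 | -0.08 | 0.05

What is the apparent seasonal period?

5

The largest autocorrelation is r_5 = 0.45, with a weaker echo at lag 10 (0.25); the remaining lags stay at or below 0.08.
The dominant spike at lag 5 indicates a seasonal period of 5.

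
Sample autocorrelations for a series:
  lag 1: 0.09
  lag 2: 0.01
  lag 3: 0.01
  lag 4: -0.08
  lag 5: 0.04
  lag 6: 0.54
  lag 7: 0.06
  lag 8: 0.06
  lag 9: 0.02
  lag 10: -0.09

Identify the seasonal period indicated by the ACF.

6

The largest autocorrelation is r_6 = 0.54; the remaining lags stay at or below 0.09.
The dominant spike at lag 6 indicates a seasonal period of 6.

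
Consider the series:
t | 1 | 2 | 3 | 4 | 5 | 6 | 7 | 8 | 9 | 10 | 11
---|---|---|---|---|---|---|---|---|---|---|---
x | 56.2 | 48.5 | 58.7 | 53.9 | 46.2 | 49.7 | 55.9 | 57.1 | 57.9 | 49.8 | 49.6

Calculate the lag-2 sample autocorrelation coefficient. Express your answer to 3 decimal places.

-0.400

Mean x̄ = (56.2 + 48.5 + 58.7 + 53.9 + 46.2 + 49.7 + 55.9 + 57.1 + 57.9 + 49.8 + 49.6)/11 = 53.0455
Numerator Σ_{t=1}^{9}(x_t−x̄)(x_{t+2}−x̄) = -76.7460
Denominator Σ(x_t−x̄)² = 191.9273
r_2 = -76.7460 / 191.9273 = -0.400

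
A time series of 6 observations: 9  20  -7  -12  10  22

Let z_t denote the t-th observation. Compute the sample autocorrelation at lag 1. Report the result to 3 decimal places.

0.102

Mean z̄ = (9 + 20 − 7 − 12 + 10 + 22)/6 = 7.0000
Deviations from mean: 2.0000, 13.0000, -14.0000, -19.0000, 3.0000, 15.0000
Numerator Σ_{t=1}^{5}(z_t−z̄)(z_{t+1}−z̄) = 98.0000
Denominator Σ(z_t−z̄)² = 964.0000
r_1 = 98.0000 / 964.0000 = 0.102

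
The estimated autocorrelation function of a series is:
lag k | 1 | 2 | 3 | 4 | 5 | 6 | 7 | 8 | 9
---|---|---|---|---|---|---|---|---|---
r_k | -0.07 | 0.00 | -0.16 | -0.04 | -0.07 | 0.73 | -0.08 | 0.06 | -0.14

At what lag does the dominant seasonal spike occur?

6

The largest autocorrelation is r_6 = 0.73; the remaining lags stay at or below 0.06.
The dominant spike at lag 6 indicates a seasonal period of 6.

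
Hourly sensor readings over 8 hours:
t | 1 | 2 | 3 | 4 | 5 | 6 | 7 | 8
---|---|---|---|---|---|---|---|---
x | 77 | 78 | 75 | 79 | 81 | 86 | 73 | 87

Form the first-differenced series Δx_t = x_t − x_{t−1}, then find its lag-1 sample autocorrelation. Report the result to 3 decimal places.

First differences Δx: 1, -3, 4, 2, 5, -13, 14
Mean of differences = 1.4286
Numerator Σ(Δx_t−Δx̄)(Δx_{t+1}−Δx̄) = -238.8980
Denominator Σ(Δx_t−Δx̄)² = 405.7143
r_1(Δx) = -238.8980 / 405.7143 = -0.589

-0.589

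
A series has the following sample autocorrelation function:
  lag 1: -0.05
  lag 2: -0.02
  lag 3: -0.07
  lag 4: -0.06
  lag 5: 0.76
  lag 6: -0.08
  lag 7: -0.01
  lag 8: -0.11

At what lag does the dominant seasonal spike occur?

5

The largest autocorrelation is r_5 = 0.76; the remaining lags stay at or below -0.01.
The dominant spike at lag 5 indicates a seasonal period of 5.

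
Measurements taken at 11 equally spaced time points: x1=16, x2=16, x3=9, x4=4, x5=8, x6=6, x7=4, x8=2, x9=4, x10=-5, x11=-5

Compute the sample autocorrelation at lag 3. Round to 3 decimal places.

Mean x̄ = (16 + 16 + 9 + 4 + 8 + 6 + 4 + 2 + 4 − 5 − 5)/11 = 5.3636
Numerator Σ_{t=1}^{8}(x_t−x̄)(x_{t+3}−x̄) = 56.9669
Denominator Σ(x_t−x̄)² = 478.5455
r_3 = 56.9669 / 478.5455 = 0.119

0.119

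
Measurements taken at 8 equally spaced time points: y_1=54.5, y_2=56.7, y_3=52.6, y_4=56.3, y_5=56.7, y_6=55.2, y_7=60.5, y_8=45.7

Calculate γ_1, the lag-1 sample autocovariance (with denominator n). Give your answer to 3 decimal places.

-6.725

Mean ȳ = (54.5 + 56.7 + 52.6 + 56.3 + 56.7 + 55.2 + 60.5 + 45.7)/8 = 54.7750
Σ_{t=1}^{7}(y_t−ȳ)(y_{t+1}−ȳ) = -53.8006
γ_1 = -53.8006 / 8 = -6.725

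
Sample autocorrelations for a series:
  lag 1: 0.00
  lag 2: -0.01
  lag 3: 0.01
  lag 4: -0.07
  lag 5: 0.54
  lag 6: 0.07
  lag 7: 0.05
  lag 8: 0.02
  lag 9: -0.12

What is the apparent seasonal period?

5

The largest autocorrelation is r_5 = 0.54; the remaining lags stay at or below 0.07.
The dominant spike at lag 5 indicates a seasonal period of 5.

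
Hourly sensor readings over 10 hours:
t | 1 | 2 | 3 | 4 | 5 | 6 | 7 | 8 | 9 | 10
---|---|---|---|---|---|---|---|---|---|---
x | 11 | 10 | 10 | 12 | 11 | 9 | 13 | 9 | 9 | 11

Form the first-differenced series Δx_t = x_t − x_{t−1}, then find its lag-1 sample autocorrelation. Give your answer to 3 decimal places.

-0.522

First differences Δx: -1, 0, 2, -1, -2, 4, -4, 0, 2
Mean of differences = 0.0000
Numerator Σ(Δx_t−Δx̄)(Δx_{t+1}−Δx̄) = -24.0000
Denominator Σ(Δx_t−Δx̄)² = 46.0000
r_1(Δx) = -24.0000 / 46.0000 = -0.522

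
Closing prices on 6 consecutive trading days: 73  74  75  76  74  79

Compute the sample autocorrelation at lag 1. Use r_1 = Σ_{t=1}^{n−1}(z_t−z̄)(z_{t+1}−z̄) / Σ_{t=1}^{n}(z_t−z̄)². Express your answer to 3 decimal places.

Mean z̄ = (73 + 74 + 75 + 76 + 74 + 79)/6 = 75.1667
Σ(z_t−z̄)(z_{t+1}−z̄) = (2.5278) + (0.1944) + (-0.1389) + (-0.9722) + (-4.4722) = -2.8611
Denominator Σ(z_t−z̄)² = 22.8333
r_1 = -2.8611 / 22.8333 = -0.125

-0.125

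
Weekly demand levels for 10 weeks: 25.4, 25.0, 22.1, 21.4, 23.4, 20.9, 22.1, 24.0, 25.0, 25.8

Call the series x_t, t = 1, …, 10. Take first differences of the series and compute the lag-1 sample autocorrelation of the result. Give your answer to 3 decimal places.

-0.047

First differences Δx: -0.4, -2.9, -0.7, 2.0, -2.5, 1.2, 1.9, 1.0, 0.8
Mean of differences = 0.0444
Numerator Σ(Δx_t−Δx̄)(Δx_{t+1}−Δx̄) = -1.2320
Denominator Σ(Δx_t−Δx̄)² = 25.9822
r_1(Δx) = -1.2320 / 25.9822 = -0.047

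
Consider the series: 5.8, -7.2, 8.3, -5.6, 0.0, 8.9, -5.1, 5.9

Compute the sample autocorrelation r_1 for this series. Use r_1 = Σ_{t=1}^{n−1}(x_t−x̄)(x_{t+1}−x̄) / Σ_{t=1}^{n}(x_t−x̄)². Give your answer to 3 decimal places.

Mean x̄ = (5.8 − 7.2 + 8.3 − 5.6 + 0.0 + 8.9 − 5.1 + 5.9)/8 = 1.3750
Deviations from mean: 4.4250, -8.5750, 6.9250, -6.9750, -1.3750, 7.5250, -6.4750, 4.5250
Σ(x_t−x̄)(x_{t+1}−x̄) = (-37.9444) + (-59.3819) + (-48.3019) + (9.5906) + (-10.3469) + (-48.7244) + (-29.2994) = -224.4081
Denominator Σ(x_t−x̄)² = 310.6350
r_1 = -224.4081 / 310.6350 = -0.722

-0.722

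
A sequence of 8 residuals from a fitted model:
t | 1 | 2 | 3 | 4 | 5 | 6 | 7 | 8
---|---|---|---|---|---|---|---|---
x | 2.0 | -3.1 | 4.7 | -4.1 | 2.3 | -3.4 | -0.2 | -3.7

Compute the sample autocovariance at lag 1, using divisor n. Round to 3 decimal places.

Mean x̄ = (2.0 − 3.1 + 4.7 − 4.1 + 2.3 − 3.4 − 0.2 − 3.7)/8 = -0.6875
Σ_{t=1}^{7}(x_t−x̄)(x_{t+1}−x̄) = -58.9552
γ_1 = -58.9552 / 8 = -7.369

-7.369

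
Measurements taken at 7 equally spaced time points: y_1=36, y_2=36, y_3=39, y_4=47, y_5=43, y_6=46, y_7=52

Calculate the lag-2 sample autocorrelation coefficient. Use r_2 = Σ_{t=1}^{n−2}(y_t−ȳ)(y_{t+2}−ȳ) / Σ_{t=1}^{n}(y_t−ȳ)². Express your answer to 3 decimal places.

0.054

Mean ȳ = (36 + 36 + 39 + 47 + 43 + 46 + 52)/7 = 42.7143
Deviations from mean: -6.7143, -6.7143, -3.7143, 4.2857, 0.2857, 3.2857, 9.2857
Numerator Σ_{t=1}^{5}(y_t−ȳ)(y_{t+2}−ȳ) = 11.8367
Denominator Σ(y_t−ȳ)² = 219.4286
r_2 = 11.8367 / 219.4286 = 0.054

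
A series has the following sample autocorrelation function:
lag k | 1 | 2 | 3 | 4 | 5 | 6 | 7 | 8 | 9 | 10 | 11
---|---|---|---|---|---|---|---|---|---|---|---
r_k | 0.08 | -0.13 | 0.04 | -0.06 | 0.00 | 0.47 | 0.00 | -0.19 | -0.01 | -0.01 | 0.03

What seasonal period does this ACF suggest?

6

The largest autocorrelation is r_6 = 0.47; the remaining lags stay at or below 0.08.
The dominant spike at lag 6 indicates a seasonal period of 6.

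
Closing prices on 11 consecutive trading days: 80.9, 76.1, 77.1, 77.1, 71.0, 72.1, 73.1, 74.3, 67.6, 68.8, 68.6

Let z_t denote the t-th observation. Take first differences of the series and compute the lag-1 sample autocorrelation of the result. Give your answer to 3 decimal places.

-0.375

First differences Δz: -4.8, 1.0, 0.0, -6.1, 1.1, 1.0, 1.2, -6.7, 1.2, -0.2
Mean of differences = -1.2300
Numerator Σ(Δz_t−Δz̄)(Δz_{t+1}−Δz̄) = -36.0219
Denominator Σ(Δz_t−Δz̄)² = 96.1410
r_1(Δz) = -36.0219 / 96.1410 = -0.375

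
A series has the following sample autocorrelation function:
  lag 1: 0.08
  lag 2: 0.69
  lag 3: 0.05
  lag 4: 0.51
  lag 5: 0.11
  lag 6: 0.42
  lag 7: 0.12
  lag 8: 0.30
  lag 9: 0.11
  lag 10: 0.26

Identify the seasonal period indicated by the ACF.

2

The largest autocorrelation is r_2 = 0.69, with weaker echoes at lags 4 (0.51), 6 (0.42), 8 (0.30) and 10 (0.26); the remaining lags stay at or below 0.12.
The dominant spike at lag 2 indicates a seasonal period of 2.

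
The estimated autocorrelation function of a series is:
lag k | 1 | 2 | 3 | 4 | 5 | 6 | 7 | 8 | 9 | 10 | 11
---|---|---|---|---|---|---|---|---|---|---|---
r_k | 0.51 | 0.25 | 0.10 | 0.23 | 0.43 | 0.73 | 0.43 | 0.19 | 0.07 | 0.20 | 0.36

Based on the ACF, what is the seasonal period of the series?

The largest autocorrelation is r_6 = 0.73; the remaining lags stay at or below 0.51. The elevated value at lag 1 (0.51), dropping to 0.25 at lag 2, reflects decaying short-term dependence rather than seasonality.
The dominant spike at lag 6 indicates a seasonal period of 6.

6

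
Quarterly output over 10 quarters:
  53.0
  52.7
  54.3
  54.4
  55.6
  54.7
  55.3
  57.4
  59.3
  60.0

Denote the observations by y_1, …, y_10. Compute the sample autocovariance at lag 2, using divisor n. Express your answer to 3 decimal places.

1.325

Mean ȳ = (53.0 + 52.7 + 54.3 + 54.4 + 55.6 + 54.7 + 55.3 + 57.4 + 59.3 + 60.0)/10 = 55.6700
Σ_{t=1}^{8}(y_t−ȳ)(y_{t+2}−ȳ) = 13.2532
γ_2 = 13.2532 / 10 = 1.325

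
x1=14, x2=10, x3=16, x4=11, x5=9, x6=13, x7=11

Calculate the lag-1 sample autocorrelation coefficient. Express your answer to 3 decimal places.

Mean x̄ = (14 + 10 + 16 + 11 + 9 + 13 + 11)/7 = 12.0000
Numerator Σ_{t=1}^{6}(x_t−x̄)(x_{t+1}−x̄) = -17.0000
Denominator Σ(x_t−x̄)² = 36.0000
r_1 = -17.0000 / 36.0000 = -0.472

-0.472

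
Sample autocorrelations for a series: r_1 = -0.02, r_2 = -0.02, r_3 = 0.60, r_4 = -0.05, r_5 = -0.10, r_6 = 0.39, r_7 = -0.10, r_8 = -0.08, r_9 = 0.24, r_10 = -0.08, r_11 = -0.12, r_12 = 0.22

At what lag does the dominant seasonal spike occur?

3

The largest autocorrelation is r_3 = 0.60, with weaker echoes at lags 6 (0.39), 9 (0.24) and 12 (0.22); the remaining lags stay at or below -0.02.
The dominant spike at lag 3 indicates a seasonal period of 3.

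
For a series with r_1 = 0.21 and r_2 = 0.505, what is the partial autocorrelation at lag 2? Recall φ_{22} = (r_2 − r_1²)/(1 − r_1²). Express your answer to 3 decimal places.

0.482

φ_{22} = (r_2 − r_1²) / (1 − r_1²)
r_1² = (0.21)² = 0.0441
Numerator = 0.505 − 0.0441 = 0.4609; denominator = 1 − 0.0441 = 0.9559
φ_{22} = 0.4609 / 0.9559 = 0.482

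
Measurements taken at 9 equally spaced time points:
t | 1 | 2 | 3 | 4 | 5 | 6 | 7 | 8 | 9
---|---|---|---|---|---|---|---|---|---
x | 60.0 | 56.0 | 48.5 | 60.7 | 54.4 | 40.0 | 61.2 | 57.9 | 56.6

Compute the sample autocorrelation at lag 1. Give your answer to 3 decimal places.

Mean x̄ = (60.0 + 56.0 + 48.5 + 60.7 + 54.4 + 40.0 + 61.2 + 57.9 + 56.6)/9 = 55.0333
Numerator Σ_{t=1}^{8}(x_t−x̄)(x_{t+1}−x̄) = -103.1411
Denominator Σ(x_t−x̄)² = 375.5000
r_1 = -103.1411 / 375.5000 = -0.275

-0.275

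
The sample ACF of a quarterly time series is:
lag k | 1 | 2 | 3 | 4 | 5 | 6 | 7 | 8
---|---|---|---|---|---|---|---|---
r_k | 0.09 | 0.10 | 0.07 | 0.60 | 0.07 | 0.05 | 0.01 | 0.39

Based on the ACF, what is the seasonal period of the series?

The largest autocorrelation is r_4 = 0.60, with a weaker echo at lag 8 (0.39); the remaining lags stay at or below 0.10.
The dominant spike at lag 4 indicates a seasonal period of 4.

4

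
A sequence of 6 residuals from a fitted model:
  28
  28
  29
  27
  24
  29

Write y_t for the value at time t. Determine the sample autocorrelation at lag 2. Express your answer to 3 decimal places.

-0.314

Mean ȳ = (28 + 28 + 29 + 27 + 24 + 29)/6 = 27.5000
Numerator Σ_{t=1}^{4}(y_t−ȳ)(y_{t+2}−ȳ) = -5.5000
Denominator Σ(y_t−ȳ)² = 17.5000
r_2 = -5.5000 / 17.5000 = -0.314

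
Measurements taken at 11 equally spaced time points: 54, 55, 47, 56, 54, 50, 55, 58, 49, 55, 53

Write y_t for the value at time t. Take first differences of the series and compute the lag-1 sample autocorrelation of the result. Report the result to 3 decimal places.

First differences Δy: 1, -8, 9, -2, -4, 5, 3, -9, 6, -2
Mean of differences = -0.1000
Numerator Σ(Δy_t−Δȳ)(Δy_{t+1}−Δȳ) = -188.0100
Denominator Σ(Δy_t−Δȳ)² = 320.9000
r_1(Δy) = -188.0100 / 320.9000 = -0.586

-0.586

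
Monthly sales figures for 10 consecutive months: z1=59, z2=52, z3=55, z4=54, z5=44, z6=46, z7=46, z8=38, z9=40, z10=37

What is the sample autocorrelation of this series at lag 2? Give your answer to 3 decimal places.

0.399

Mean z̄ = (59 + 52 + 55 + 54 + 44 + 46 + 46 + 38 + 40 + 37)/10 = 47.1000
Numerator Σ_{t=1}^{8}(z_t−z̄)(z_{t+2}−z̄) = 208.8800
Denominator Σ(z_t−z̄)² = 522.9000
r_2 = 208.8800 / 522.9000 = 0.399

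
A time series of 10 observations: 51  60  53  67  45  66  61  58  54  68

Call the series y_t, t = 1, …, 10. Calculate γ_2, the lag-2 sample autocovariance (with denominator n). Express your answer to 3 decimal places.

Mean ȳ = (51 + 60 + 53 + 67 + 45 + 66 + 61 + 58 + 54 + 68)/10 = 58.3000
Σ_{t=1}^{8}(y_t−ȳ)(y_{t+2}−ȳ) = 138.2200
γ_2 = 138.2200 / 10 = 13.822

13.822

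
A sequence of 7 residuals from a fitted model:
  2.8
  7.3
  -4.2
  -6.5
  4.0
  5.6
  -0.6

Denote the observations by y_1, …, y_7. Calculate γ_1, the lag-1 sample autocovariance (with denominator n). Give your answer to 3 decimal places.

Mean ȳ = (2.8 + 7.3 − 4.2 − 6.5 + 4.0 + 5.6 − 0.6)/7 = 1.2000
Σ_{t=1}^{6}(y_t−ȳ)(y_{t+1}−ȳ) = 1.2400
γ_1 = 1.2400 / 7 = 0.177

0.177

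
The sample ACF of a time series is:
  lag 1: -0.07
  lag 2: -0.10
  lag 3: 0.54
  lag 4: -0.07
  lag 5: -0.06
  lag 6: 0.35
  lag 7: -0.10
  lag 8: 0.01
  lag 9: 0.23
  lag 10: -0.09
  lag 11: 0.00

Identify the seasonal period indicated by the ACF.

The largest autocorrelation is r_3 = 0.54, with weaker echoes at lags 6 (0.35) and 9 (0.23); the remaining lags stay at or below 0.01.
The dominant spike at lag 3 indicates a seasonal period of 3.

3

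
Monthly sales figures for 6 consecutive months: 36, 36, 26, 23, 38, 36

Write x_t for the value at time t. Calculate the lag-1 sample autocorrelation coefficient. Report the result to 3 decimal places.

0.091

Mean x̄ = (36 + 36 + 26 + 23 + 38 + 36)/6 = 32.5000
Σ(x_t−x̄)(x_{t+1}−x̄) = (12.2500) + (-22.7500) + (61.7500) + (-52.2500) + (19.2500) = 18.2500
Denominator Σ(x_t−x̄)² = 199.5000
r_1 = 18.2500 / 199.5000 = 0.091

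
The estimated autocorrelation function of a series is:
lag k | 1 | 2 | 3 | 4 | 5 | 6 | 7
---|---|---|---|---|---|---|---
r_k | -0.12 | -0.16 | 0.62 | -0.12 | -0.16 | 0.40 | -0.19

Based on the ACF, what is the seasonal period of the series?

3

The largest autocorrelation is r_3 = 0.62, with a weaker echo at lag 6 (0.40); the remaining lags stay at or below -0.12.
The dominant spike at lag 3 indicates a seasonal period of 3.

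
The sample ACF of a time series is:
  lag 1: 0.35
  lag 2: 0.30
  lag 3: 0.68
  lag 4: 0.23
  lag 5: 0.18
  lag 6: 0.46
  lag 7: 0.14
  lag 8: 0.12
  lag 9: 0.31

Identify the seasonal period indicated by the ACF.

The largest autocorrelation is r_3 = 0.68, with a weaker echo at lag 6 (0.46); the remaining lags stay at or below 0.35. The elevated value at lag 1 (0.35), dropping to 0.30 at lag 2, reflects decaying short-term dependence rather than seasonality.
The dominant spike at lag 3 indicates a seasonal period of 3.

3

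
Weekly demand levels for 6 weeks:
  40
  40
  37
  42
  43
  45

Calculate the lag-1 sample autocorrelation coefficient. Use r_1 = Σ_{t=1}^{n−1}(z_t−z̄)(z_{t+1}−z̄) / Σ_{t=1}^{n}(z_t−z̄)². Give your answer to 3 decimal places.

0.291

Mean z̄ = (40 + 40 + 37 + 42 + 43 + 45)/6 = 41.1667
Numerator Σ_{t=1}^{5}(z_t−z̄)(z_{t+1}−z̄) = 11.3056
Denominator Σ(z_t−z̄)² = 38.8333
r_1 = 11.3056 / 38.8333 = 0.291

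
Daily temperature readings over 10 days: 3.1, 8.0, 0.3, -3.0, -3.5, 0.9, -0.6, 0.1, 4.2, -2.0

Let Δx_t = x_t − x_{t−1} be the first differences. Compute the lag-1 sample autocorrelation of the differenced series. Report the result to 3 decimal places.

-0.270

First differences Δx: 4.9, -7.7, -3.3, -0.5, 4.4, -1.5, 0.7, 4.1, -6.2
Mean of differences = -0.5667
Numerator Σ(Δx_t−Δx̄)(Δx_{t+1}−Δx̄) = -45.5444
Denominator Σ(Δx_t−Δx̄)² = 168.9000
r_1(Δx) = -45.5444 / 168.9000 = -0.270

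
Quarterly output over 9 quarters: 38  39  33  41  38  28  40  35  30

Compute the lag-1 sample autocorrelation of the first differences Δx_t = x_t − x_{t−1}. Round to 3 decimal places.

First differences Δx: 1, -6, 8, -3, -10, 12, -5, -5
Mean of differences = -1.0000
Numerator Σ(Δx_t−Δx̄)(Δx_{t+1}−Δx̄) = -208.0000
Denominator Σ(Δx_t−Δx̄)² = 396.0000
r_1(Δx) = -208.0000 / 396.0000 = -0.525

-0.525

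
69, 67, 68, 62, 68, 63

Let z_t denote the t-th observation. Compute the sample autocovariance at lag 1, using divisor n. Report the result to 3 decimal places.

Mean z̄ = (69 + 67 + 68 + 62 + 68 + 63)/6 = 66.1667
Deviations: 2.8333, 0.8333, 1.8333, -4.1667, 1.8333, -3.1667
Σ_{t=1}^{5}(z_t−z̄)(z_{t+1}−z̄) = -17.1944
γ_1 = -17.1944 / 6 = -2.866

-2.866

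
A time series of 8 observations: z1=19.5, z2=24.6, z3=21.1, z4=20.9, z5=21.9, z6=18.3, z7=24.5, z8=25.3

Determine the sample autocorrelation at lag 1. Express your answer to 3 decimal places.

Mean z̄ = (19.5 + 24.6 + 21.1 + 20.9 + 21.9 + 18.3 + 24.5 + 25.3)/8 = 22.0125
Deviations from mean: -2.5125, 2.5875, -0.9125, -1.1125, -0.1125, -3.7125, 2.4875, 3.2875
Numerator Σ_{t=1}^{7}(z_t−z̄)(z_{t+1}−z̄) = -8.3614
Denominator Σ(z_t−z̄)² = 45.8688
r_1 = -8.3614 / 45.8688 = -0.182

-0.182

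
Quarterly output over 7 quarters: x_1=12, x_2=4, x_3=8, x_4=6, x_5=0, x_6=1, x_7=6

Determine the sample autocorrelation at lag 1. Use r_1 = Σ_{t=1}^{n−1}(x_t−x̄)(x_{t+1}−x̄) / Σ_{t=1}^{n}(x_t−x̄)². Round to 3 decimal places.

0.056

Mean x̄ = (12 + 4 + 8 + 6 + 0 + 1 + 6)/7 = 5.2857
Deviations from mean: 6.7143, -1.2857, 2.7143, 0.7143, -5.2857, -4.2857, 0.7143
Σ(x_t−x̄)(x_{t+1}−x̄) = (-8.6327) + (-3.4898) + (1.9388) + (-3.7755) + (22.6531) + (-3.0612) = 5.6327
Denominator Σ(x_t−x̄)² = 101.4286
r_1 = 5.6327 / 101.4286 = 0.056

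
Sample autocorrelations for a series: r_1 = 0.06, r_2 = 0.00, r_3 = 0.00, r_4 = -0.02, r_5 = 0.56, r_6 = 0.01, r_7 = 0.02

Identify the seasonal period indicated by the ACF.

The largest autocorrelation is r_5 = 0.56; the remaining lags stay at or below 0.06.
The dominant spike at lag 5 indicates a seasonal period of 5.

5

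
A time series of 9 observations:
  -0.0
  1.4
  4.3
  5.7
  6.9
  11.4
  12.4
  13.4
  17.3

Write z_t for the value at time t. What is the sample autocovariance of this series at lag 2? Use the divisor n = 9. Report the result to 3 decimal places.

10.599

Mean z̄ = (-0.0 + 1.4 + 4.3 + 5.7 + 6.9 + 11.4 + 12.4 + 13.4 + 17.3)/9 = 8.0889
Σ_{t=1}^{7}(z_t−z̄)(z_{t+2}−z̄) = 95.3920
γ_2 = 95.3920 / 9 = 10.599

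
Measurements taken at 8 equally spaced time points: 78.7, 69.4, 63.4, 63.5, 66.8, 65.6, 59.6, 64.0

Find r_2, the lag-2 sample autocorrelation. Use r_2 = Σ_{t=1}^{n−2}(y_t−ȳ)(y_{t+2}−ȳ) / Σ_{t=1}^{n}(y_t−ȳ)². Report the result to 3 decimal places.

-0.197

Mean ȳ = (78.7 + 69.4 + 63.4 + 63.5 + 66.8 + 65.6 + 59.6 + 64.0)/8 = 66.3750
Σ(y_t−ȳ)(y_{t+2}−ȳ) = (-36.6669) + (-8.6969) + (-1.2644) + (2.2281) + (-2.8794) + (1.8406) = -45.4388
Denominator Σ(y_t−ȳ)² = 230.4950
r_2 = -45.4388 / 230.4950 = -0.197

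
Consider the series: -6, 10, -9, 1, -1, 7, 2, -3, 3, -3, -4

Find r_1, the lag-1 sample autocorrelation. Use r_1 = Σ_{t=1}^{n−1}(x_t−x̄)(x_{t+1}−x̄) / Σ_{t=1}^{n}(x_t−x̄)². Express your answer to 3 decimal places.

-0.519

Mean x̄ = (-6 + 10 − 9 + 1 − 1 + 7 + 2 − 3 + 3 − 3 − 4)/11 = -0.2727
Numerator Σ_{t=1}^{10}(x_t−x̄)(x_{t+1}−x̄) = -163.1653
Denominator Σ(x_t−x̄)² = 314.1818
r_1 = -163.1653 / 314.1818 = -0.519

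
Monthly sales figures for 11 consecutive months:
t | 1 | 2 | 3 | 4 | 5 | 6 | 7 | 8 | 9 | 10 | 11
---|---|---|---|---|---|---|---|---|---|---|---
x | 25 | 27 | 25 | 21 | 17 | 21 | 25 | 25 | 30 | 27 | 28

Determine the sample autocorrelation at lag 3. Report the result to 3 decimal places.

-0.309

Mean x̄ = (25 + 27 + 25 + 21 + 17 + 21 + 25 + 25 + 30 + 27 + 28)/11 = 24.6364
Numerator Σ_{t=1}^{8}(x_t−x̄)(x_{t+3}−x̄) = -42.2149
Denominator Σ(x_t−x̄)² = 136.5455
r_3 = -42.2149 / 136.5455 = -0.309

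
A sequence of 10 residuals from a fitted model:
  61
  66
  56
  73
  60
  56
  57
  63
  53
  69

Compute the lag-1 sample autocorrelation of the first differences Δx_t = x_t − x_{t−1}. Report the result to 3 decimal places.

First differences Δx: 5, -10, 17, -13, -4, 1, 6, -10, 16
Mean of differences = 0.8889
Numerator Σ(Δx_t−Δx̄)(Δx_{t+1}−Δx̄) = -596.2346
Denominator Σ(Δx_t−Δx̄)² = 984.8889
r_1(Δx) = -596.2346 / 984.8889 = -0.605

-0.605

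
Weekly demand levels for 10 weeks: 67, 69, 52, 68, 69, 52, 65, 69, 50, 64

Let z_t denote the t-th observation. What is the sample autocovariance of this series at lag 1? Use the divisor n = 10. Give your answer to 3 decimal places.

-23.925

Mean z̄ = (67 + 69 + 52 + 68 + 69 + 52 + 65 + 69 + 50 + 64)/10 = 62.5000
Σ_{t=1}^{9}(z_t−z̄)(z_{t+1}−z̄) = -239.2500
γ_1 = -239.2500 / 10 = -23.925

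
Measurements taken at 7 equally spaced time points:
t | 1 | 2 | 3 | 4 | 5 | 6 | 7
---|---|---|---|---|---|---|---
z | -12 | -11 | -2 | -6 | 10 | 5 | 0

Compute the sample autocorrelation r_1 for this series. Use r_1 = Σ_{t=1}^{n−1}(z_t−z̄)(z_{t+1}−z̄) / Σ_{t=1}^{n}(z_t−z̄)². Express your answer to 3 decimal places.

0.360

Mean z̄ = (-12 − 11 − 2 − 6 + 10 + 5 + 0)/7 = -2.2857
Numerator Σ_{t=1}^{6}(z_t−z̄)(z_{t+1}−z̄) = 141.6327
Denominator Σ(z_t−z̄)² = 393.4286
r_1 = 141.6327 / 393.4286 = 0.360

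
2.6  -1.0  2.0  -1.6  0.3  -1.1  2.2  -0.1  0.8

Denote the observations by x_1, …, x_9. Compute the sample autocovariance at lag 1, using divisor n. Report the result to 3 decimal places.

Mean x̄ = (2.6 − 1.0 + 2.0 − 1.6 + 0.3 − 1.1 + 2.2 − 0.1 + 0.8)/9 = 0.4556
Σ_{t=1}^{8}(x_t−x̄)(x_{t+1}−x̄) = -11.8564
γ_1 = -11.8564 / 9 = -1.317

-1.317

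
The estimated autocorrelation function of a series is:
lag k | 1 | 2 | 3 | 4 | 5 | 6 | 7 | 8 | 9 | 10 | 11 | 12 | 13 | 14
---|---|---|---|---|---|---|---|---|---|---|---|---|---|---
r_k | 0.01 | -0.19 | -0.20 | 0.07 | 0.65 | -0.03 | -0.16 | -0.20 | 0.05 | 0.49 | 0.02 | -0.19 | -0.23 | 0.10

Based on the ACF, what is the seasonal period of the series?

The largest autocorrelation is r_5 = 0.65, with a weaker echo at lag 10 (0.49); the remaining lags stay at or below 0.10.
The dominant spike at lag 5 indicates a seasonal period of 5.

5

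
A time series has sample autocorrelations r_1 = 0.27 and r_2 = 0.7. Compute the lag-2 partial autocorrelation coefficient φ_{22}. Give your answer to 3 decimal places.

φ_{22} = (r_2 − r_1²) / (1 − r_1²)
r_1² = (0.27)² = 0.0729
Numerator = 0.7 − 0.0729 = 0.6271; denominator = 1 − 0.0729 = 0.9271
φ_{22} = 0.6271 / 0.9271 = 0.676

0.676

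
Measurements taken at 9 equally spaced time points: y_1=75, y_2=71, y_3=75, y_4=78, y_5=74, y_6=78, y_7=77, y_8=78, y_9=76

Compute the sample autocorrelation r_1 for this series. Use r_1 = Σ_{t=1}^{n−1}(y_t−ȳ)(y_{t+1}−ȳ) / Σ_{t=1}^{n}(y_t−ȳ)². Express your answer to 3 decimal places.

Mean ȳ = (75 + 71 + 75 + 78 + 74 + 78 + 77 + 78 + 76)/9 = 75.7778
Numerator Σ_{t=1}^{8}(y_t−ȳ)(y_{t+1}−ȳ) = 3.7284
Denominator Σ(y_t−ȳ)² = 43.5556
r_1 = 3.7284 / 43.5556 = 0.086

0.086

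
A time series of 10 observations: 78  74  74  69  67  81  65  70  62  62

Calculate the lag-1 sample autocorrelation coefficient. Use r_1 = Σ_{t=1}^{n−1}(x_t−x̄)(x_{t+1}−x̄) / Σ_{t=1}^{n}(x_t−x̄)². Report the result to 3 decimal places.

0.059

Mean x̄ = (78 + 74 + 74 + 69 + 67 + 81 + 65 + 70 + 62 + 62)/10 = 70.2000
Numerator Σ_{t=1}^{9}(x_t−x̄)(x_{t+1}−x̄) = 22.5600
Denominator Σ(x_t−x̄)² = 379.6000
r_1 = 22.5600 / 379.6000 = 0.059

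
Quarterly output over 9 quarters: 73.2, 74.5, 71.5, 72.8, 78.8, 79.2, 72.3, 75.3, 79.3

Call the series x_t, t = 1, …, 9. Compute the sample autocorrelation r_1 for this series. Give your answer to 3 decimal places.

0.092

Mean x̄ = (73.2 + 74.5 + 71.5 + 72.8 + 78.8 + 79.2 + 72.3 + 75.3 + 79.3)/9 = 75.2111
Numerator Σ_{t=1}^{8}(x_t−x̄)(x_{t+1}−x̄) = 7.1721
Denominator Σ(x_t−x̄)² = 78.1289
r_1 = 7.1721 / 78.1289 = 0.092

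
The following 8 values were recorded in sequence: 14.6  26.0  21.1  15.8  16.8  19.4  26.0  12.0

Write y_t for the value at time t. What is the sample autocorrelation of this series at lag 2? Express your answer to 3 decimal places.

-0.300

Mean ȳ = (14.6 + 26.0 + 21.1 + 15.8 + 16.8 + 19.4 + 26.0 + 12.0)/8 = 18.9625
Deviations from mean: -4.3625, 7.0375, 2.1375, -3.1625, -2.1625, 0.4375, 7.0375, -6.9625
Numerator Σ_{t=1}^{6}(y_t−ȳ)(y_{t+2}−ȳ) = -55.8516
Denominator Σ(y_t−ȳ)² = 185.9988
r_2 = -55.8516 / 185.9988 = -0.300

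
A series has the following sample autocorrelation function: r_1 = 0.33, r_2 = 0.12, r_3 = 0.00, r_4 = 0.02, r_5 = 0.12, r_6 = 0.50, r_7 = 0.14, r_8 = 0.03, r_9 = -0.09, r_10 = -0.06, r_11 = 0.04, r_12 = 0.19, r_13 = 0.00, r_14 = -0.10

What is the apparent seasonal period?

The largest autocorrelation is r_6 = 0.50; the remaining lags stay at or below 0.33. The elevated value at lag 1 (0.33), dropping to 0.12 at lag 2, reflects decaying short-term dependence rather than seasonality.
The dominant spike at lag 6 indicates a seasonal period of 6.

6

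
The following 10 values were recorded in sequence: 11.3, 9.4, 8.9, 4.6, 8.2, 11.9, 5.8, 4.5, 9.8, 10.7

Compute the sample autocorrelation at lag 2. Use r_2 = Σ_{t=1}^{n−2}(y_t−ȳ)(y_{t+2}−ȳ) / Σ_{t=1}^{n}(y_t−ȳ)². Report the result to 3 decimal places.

-0.623

Mean ȳ = (11.3 + 9.4 + 8.9 + 4.6 + 8.2 + 11.9 + 5.8 + 4.5 + 9.8 + 10.7)/10 = 8.5100
Numerator Σ_{t=1}^{8}(y_t−ȳ)(y_{t+2}−ȳ) = -40.7992
Denominator Σ(y_t−ȳ)² = 65.4890
r_2 = -40.7992 / 65.4890 = -0.623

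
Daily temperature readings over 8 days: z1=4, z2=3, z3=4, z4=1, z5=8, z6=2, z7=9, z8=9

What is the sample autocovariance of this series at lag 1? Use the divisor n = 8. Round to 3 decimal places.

Mean z̄ = (4 + 3 + 4 + 1 + 8 + 2 + 9 + 9)/8 = 5.0000
Deviations: -1.0000, -2.0000, -1.0000, -4.0000, 3.0000, -3.0000, 4.0000, 4.0000
Σ_{t=1}^{7}(z_t−z̄)(z_{t+1}−z̄) = -9.0000
γ_1 = -9.0000 / 8 = -1.125

-1.125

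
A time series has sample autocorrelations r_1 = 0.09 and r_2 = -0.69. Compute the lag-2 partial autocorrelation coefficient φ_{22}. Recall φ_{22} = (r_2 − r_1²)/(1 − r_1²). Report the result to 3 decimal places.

-0.704

φ_{22} = (r_2 − r_1²) / (1 − r_1²)
r_1² = (0.09)² = 0.0081
Numerator = -0.69 − 0.0081 = -0.6981; denominator = 1 − 0.0081 = 0.9919
φ_{22} = -0.6981 / 0.9919 = -0.704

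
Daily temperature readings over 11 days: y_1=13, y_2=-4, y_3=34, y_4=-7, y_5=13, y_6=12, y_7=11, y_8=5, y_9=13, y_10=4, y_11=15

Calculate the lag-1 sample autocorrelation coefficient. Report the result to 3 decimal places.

-0.762

Mean ȳ = (13 − 4 + 34 − 7 + 13 + 12 + 11 + 5 + 13 + 4 + 15)/11 = 9.9091
Numerator Σ_{t=1}^{10}(y_t−ȳ)(y_{t+1}−ȳ) = -897.8264
Denominator Σ(y_t−ȳ)² = 1178.9091
r_1 = -897.8264 / 1178.9091 = -0.762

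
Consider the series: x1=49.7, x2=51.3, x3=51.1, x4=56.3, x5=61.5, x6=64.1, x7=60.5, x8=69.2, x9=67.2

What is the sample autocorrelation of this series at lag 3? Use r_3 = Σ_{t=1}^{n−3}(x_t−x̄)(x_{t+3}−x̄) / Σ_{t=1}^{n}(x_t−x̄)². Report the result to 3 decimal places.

Mean x̄ = (49.7 + 51.3 + 51.1 + 56.3 + 61.5 + 64.1 + 60.5 + 69.2 + 67.2)/9 = 58.9889
Σ(x_t−x̄)(x_{t+3}−x̄) = (24.9768) + (-19.3077) + (-40.3210) + (-4.0632) + (25.6412) + (41.9679) = 28.8941
Denominator Σ(x_t−x̄)² = 421.2689
r_3 = 28.8941 / 421.2689 = 0.069

0.069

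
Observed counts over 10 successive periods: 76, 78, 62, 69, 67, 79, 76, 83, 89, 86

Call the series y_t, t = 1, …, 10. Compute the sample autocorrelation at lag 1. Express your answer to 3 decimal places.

Mean ȳ = (76 + 78 + 62 + 69 + 67 + 79 + 76 + 83 + 89 + 86)/10 = 76.5000
Numerator Σ_{t=1}^{9}(y_t−ȳ)(y_{t+1}−ȳ) = 329.2500
Denominator Σ(y_t−ȳ)² = 654.5000
r_1 = 329.2500 / 654.5000 = 0.503

0.503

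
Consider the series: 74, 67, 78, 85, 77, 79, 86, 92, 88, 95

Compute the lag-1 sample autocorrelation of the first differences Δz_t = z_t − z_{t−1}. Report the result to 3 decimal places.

-0.316

First differences Δz: -7, 11, 7, -8, 2, 7, 6, -4, 7
Mean of differences = 2.3333
Numerator Σ(Δz_t−Δz̄)(Δz_{t+1}−Δz̄) = -122.4444
Denominator Σ(Δz_t−Δz̄)² = 388.0000
r_1(Δz) = -122.4444 / 388.0000 = -0.316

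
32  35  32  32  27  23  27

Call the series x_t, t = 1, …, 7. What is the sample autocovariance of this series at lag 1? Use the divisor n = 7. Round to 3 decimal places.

Mean x̄ = (32 + 35 + 32 + 32 + 27 + 23 + 27)/7 = 29.7143
Deviations: 2.2857, 5.2857, 2.2857, 2.2857, -2.7143, -6.7143, -2.7143
Σ_{t=1}^{6}(x_t−x̄)(x_{t+1}−x̄) = 59.6327
γ_1 = 59.6327 / 7 = 8.519

8.519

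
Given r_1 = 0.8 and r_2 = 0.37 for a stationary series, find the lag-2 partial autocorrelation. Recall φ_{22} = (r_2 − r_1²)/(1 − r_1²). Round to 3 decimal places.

φ_{22} = (r_2 − r_1²) / (1 − r_1²)
r_1² = (0.8)² = 0.64
Numerator = 0.37 − 0.6400 = -0.2700; denominator = 1 − 0.6400 = 0.3600
φ_{22} = -0.2700 / 0.3600 = -0.750

-0.750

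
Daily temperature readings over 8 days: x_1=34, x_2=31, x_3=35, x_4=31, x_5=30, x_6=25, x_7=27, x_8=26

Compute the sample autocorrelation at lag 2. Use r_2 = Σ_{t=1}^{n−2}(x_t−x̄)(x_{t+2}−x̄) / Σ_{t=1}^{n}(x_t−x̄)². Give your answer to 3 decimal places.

Mean x̄ = (34 + 31 + 35 + 31 + 30 + 25 + 27 + 26)/8 = 29.8750
Σ(x_t−x̄)(x_{t+2}−x̄) = (21.1406) + (1.2656) + (0.6406) + (-5.4844) + (-0.3594) + (18.8906) = 36.0938
Denominator Σ(x_t−x̄)² = 92.8750
r_2 = 36.0938 / 92.8750 = 0.389

0.389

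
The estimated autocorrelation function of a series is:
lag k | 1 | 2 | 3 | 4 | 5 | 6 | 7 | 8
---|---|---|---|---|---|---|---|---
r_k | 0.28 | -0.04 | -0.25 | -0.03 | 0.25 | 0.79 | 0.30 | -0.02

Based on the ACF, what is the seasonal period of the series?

The largest autocorrelation is r_6 = 0.79; the remaining lags stay at or below 0.30.
The dominant spike at lag 6 indicates a seasonal period of 6.

6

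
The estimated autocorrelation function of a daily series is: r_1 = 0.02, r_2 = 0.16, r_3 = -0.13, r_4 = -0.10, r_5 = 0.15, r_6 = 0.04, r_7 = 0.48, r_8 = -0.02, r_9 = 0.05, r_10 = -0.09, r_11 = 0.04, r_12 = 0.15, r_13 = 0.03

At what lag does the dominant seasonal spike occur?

7

The largest autocorrelation is r_7 = 0.48; the remaining lags stay at or below 0.16.
The dominant spike at lag 7 indicates a seasonal period of 7.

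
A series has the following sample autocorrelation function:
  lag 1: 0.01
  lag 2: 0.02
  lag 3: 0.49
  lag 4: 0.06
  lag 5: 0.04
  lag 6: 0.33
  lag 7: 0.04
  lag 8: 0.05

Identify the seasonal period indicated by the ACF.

The largest autocorrelation is r_3 = 0.49, with a weaker echo at lag 6 (0.33); the remaining lags stay at or below 0.06.
The dominant spike at lag 3 indicates a seasonal period of 3.

3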